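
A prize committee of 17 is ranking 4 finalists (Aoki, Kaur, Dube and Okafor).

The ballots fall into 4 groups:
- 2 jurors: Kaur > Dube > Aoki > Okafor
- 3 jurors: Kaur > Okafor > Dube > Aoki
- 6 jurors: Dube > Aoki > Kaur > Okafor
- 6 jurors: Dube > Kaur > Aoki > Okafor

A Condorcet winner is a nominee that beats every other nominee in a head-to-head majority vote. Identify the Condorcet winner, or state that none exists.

Head-to-head results (17 jurors):
Aoki–Kaur: Kaur 11–6.
Aoki vs Dube: Dube wins 17–0.
Aoki vs Okafor: 14 to 3, Aoki.
Kaur vs Dube: Dube, 12–5.
Kaur vs Okafor: Kaur preferred on 2+3+6+6 = 17 ballots; Kaur wins 17–0.
Dube vs Okafor: Dube, 14–3.
Dube defeats every rival head-to-head and is the Condorcet winner.

Dube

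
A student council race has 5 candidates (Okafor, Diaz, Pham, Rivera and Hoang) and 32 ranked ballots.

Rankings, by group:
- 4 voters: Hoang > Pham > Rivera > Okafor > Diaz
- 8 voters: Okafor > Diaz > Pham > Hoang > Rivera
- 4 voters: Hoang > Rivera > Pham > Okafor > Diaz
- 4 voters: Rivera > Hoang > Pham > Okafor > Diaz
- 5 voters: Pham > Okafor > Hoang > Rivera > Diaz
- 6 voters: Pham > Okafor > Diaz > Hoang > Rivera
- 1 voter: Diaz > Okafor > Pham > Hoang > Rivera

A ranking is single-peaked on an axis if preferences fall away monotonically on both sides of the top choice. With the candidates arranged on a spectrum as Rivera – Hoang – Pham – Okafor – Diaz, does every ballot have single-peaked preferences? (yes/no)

yes

Axis positions: Rivera=1, Hoang=2, Pham=3, Okafor=4, Diaz=5.
Group 1 (peak Hoang at position 2): ranking walks positions 2-3-1-4-5, expanding outward from the peak — single-peaked.
Group 2 (peak Okafor at position 4): ranking walks positions 4-5-3-2-1, expanding outward from the peak — single-peaked.
Group 3 (peak Hoang at position 2): ranking walks positions 2-1-3-4-5, expanding outward from the peak — single-peaked.
Group 4 (peak Rivera at position 1): ranking walks positions 1-2-3-4-5, expanding outward from the peak — single-peaked.
Group 5 (peak Pham at position 3): ranking walks positions 3-4-2-1-5, expanding outward from the peak — single-peaked.
Group 6 (peak Pham at position 3): ranking walks positions 3-4-5-2-1, expanding outward from the peak — single-peaked.
Group 7 (peak Diaz at position 5): ranking walks positions 5-4-3-2-1, expanding outward from the peak — single-peaked.
Every ranking is single-peaked on this axis.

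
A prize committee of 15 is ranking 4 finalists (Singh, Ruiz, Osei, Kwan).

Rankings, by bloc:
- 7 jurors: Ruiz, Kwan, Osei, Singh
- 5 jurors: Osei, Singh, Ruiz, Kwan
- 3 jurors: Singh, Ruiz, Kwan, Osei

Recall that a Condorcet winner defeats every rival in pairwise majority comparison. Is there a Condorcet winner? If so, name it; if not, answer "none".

Check each pair by majority over 15 ballots:
Singh vs Ruiz: Singh wins 8–7.
Singh vs Osei: Osei, 12–3.
Singh vs Kwan: Singh, 8–7.
Ruiz vs Osei: Ruiz wins 10–5.
Ruiz vs Kwan: 15 to 0, Ruiz.
Osei vs Kwan: Kwan, 10–5.
No nominee is unbeaten: Singh loses to Osei; Ruiz loses to Singh; Osei loses to Ruiz; Kwan loses to Singh. In particular Singh > Ruiz > Osei > Singh is a majority cycle — no Condorcet winner exists.

none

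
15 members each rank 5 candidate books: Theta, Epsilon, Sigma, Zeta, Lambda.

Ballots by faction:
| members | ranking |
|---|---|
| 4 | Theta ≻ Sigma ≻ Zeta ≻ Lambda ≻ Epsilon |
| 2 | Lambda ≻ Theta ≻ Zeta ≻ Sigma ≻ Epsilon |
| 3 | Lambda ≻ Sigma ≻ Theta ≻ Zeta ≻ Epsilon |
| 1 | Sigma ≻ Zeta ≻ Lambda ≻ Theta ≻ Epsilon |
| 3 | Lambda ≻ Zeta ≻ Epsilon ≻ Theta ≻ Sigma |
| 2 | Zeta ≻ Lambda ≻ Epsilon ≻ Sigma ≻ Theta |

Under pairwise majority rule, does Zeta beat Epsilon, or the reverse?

Ballots ranking Zeta above Epsilon: 4 + 2 + 3 + 1 + 3 + 2 = 15.
Ballots ranking Epsilon above Zeta: 15 − 15 = 0.
Zeta wins the head-to-head 15–0.

Zeta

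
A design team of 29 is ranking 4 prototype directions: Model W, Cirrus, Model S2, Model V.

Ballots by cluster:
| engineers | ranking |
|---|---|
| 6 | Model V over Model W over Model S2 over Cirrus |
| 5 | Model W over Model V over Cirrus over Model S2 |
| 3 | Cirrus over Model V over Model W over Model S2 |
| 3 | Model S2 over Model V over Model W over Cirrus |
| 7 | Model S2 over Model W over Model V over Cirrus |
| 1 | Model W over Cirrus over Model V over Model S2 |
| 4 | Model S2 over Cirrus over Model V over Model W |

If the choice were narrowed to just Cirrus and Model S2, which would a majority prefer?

Ballots ranking Cirrus above Model S2: 5 + 3 + 1 = 9.
Ballots ranking Model S2 above Cirrus: 29 − 9 = 20.
Model S2 wins the head-to-head 20–9.

Model S2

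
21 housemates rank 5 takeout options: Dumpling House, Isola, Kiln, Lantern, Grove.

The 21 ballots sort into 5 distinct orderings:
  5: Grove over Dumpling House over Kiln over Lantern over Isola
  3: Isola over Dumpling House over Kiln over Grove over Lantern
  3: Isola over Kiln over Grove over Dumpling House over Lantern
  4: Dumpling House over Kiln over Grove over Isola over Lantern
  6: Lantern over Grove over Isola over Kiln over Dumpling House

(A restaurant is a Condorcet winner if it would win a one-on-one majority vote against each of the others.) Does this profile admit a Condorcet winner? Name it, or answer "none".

Pairwise majorities:
Dumpling House vs Isola: 5+4 = 9 for Dumpling House, 12 for Isola — Isola by 12–9.
Dumpling House–Kiln: Dumpling House 12–9.
Dumpling House vs Lantern: Dumpling House is ranked higher on 5+3+3+4 = 15 ballots, Lantern on 6. Dumpling House wins 15–6.
Dumpling House vs Grove: 7 to 14, Grove.
Isola vs Kiln: Isola wins 12–9.
Isola vs Lantern: Isola preferred on 3+3+4 = 10 ballots; Lantern wins 11–10.
Isola–Grove: Grove 15–6.
Kiln–Lantern: Kiln 15–6.
Kiln vs Grove: Grove wins 11–10.
Lantern–Grove: Grove 15–6.
Grove wins every pairwise contest, so Grove is the Condorcet winner.

Grove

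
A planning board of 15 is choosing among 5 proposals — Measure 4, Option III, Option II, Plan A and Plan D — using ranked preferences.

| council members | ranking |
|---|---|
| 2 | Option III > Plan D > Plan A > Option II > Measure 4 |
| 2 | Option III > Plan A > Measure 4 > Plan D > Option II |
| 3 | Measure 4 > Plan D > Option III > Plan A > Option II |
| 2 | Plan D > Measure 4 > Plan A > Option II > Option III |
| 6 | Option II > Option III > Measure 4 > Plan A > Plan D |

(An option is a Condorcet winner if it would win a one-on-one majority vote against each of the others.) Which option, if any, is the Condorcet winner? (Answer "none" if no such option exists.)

Head-to-head results (15 council members):
Measure 4–Option III: Option III 10–5.
Measure 4–Option II: Option II 8–7.
Measure 4 vs Plan A: Measure 4, 11–4.
Measure 4 vs Plan D: Measure 4 wins 11–4.
Option III–Option II: Option II 8–7.
Option III–Plan A: Option III 13–2.
Option III vs Plan D: Option III wins 10–5.
Option II vs Plan A: Plan A wins 9–6.
Option II vs Plan D: Plan D wins 9–6.
Plan A–Plan D: Plan A 8–7.
No option is unbeaten: Measure 4 loses to Option III; Option III loses to Option II; Option II loses to Plan A; Plan A loses to Measure 4; Plan D loses to Measure 4. In particular Measure 4 beats Plan A beats Option II beats Measure 4 is a majority cycle — no Condorcet winner exists.

none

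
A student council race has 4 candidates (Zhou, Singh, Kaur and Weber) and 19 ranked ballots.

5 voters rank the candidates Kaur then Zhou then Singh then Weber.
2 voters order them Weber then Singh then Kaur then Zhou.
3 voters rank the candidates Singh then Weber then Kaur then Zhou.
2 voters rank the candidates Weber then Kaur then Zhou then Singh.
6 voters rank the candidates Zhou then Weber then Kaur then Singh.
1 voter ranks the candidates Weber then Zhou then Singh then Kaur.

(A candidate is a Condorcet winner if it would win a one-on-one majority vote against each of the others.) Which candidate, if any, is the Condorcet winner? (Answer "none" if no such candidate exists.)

Pairwise majorities:
Zhou vs Singh: Zhou is ranked higher on 5+2+6+1 = 14 ballots, Singh on 5. Zhou wins 14–5.
Zhou vs Kaur: 6+1 = 7 for Zhou, 12 for Kaur — Kaur by 12–7.
Zhou vs Weber: 11 to 8, Zhou.
Singh vs Kaur: 6 to 13, Kaur.
Singh vs Weber: Singh preferred on 5+3 = 8 ballots; Weber wins 11–8.
Kaur vs Weber: 5 to 14, Weber.
Every candidate loses at least once (Zhou loses to Kaur; Singh loses to Zhou; Kaur loses to Weber; Weber loses to Zhou). The majority relation contains the cycle Zhou > Weber > Kaur > Zhou, so there is no Condorcet winner.

none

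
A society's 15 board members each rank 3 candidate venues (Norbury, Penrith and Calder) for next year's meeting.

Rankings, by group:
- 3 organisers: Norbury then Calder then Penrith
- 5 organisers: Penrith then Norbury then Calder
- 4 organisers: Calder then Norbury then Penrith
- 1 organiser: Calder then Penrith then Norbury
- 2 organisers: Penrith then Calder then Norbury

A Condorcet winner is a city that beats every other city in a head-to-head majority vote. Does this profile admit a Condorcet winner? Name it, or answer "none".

none

Check each pair by majority over 15 ballots:
Norbury vs Penrith: Penrith, 8–7.
Norbury vs Calder: 3+5 = 8 for Norbury, 7 for Calder — Norbury by 8–7.
Penrith vs Calder: Calder, 8–7.
Every city loses at least once (Norbury loses to Penrith; Penrith loses to Calder; Calder loses to Norbury). The majority relation contains the cycle Norbury > Calder > Penrith > Norbury, so there is no Condorcet winner.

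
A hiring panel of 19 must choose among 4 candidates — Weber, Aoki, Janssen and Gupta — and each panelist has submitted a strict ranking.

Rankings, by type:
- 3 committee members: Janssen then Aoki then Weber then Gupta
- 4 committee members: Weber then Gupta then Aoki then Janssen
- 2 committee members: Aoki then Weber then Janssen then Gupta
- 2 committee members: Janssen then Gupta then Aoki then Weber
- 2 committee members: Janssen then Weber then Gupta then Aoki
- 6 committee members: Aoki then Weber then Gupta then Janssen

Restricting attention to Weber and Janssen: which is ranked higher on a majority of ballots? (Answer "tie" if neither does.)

Weber

Ballots ranking Weber above Janssen: 4 + 2 + 6 = 12.
Ballots ranking Janssen above Weber: 19 − 12 = 7.
Weber wins the head-to-head 12–7.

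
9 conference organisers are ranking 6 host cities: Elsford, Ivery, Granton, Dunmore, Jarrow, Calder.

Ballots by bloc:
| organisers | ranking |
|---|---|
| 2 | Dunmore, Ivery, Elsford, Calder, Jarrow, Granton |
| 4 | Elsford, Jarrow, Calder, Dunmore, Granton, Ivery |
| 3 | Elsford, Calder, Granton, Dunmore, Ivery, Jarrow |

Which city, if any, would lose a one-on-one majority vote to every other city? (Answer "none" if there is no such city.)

none

Pairwise majorities:
Elsford–Ivery: Elsford 7–2.
Elsford vs Granton: Elsford is ranked higher on 2+4+3 = 9 ballots, Granton on 0. Elsford wins 9–0.
Elsford vs Dunmore: Elsford, 7–2.
Elsford vs Jarrow: 9 to 0, Elsford.
Elsford vs Calder: Elsford is ranked higher on 2+4+3 = 9 ballots, Calder on 0. Elsford wins 9–0.
Ivery vs Granton: Granton, 7–2.
Ivery vs Dunmore: Dunmore wins 9–0.
Ivery vs Jarrow: 2+3 = 5 for Ivery, 4 for Jarrow — Ivery by 5–4.
Ivery vs Calder: Calder, 7–2.
Granton–Dunmore: Dunmore 6–3.
Granton vs Jarrow: Jarrow, 6–3.
Granton vs Calder: Calder, 9–0.
Dunmore vs Jarrow: Dunmore is ranked higher on 2+3 = 5 ballots, Jarrow on 4. Dunmore wins 5–4.
Dunmore–Calder: Calder 7–2.
Jarrow vs Calder: 4 for Jarrow, 5 for Calder — Calder by 5–4.
No city is winless: Elsford beats Ivery; Ivery beats Jarrow; Granton beats Ivery; Dunmore beats Ivery; Jarrow beats Granton; Calder beats Ivery. There is no Condorcet loser.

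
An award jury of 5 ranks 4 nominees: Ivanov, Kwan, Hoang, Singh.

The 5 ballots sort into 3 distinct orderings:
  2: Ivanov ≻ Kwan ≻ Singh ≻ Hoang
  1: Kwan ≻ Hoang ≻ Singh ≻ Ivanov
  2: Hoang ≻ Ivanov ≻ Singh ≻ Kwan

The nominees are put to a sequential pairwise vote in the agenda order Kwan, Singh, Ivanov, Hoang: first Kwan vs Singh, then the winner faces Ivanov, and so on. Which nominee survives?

Hoang

Round 1: Kwan vs Singh — 3–2, Kwan advances.
Round 2: Kwan vs Ivanov — 1–4, Ivanov advances.
Round 3: Ivanov vs Hoang — 2–3, Hoang advances.
Hoang survives the agenda.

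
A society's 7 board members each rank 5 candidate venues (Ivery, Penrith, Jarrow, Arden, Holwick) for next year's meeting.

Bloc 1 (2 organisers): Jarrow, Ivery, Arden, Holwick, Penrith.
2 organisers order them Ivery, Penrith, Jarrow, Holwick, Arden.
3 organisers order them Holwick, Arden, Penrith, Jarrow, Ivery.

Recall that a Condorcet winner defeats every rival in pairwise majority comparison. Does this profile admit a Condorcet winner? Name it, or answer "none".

none

Check each pair by majority over 7 ballots:
Ivery–Penrith: Ivery 4–3.
Ivery vs Jarrow: Jarrow, 5–2.
Ivery–Arden: Ivery 4–3.
Ivery vs Holwick: Ivery, 4–3.
Penrith–Jarrow: Penrith 5–2.
Penrith vs Arden: Penrith preferred on 2 ballots; Arden wins 5–2.
Penrith–Holwick: Holwick 5–2.
Jarrow vs Arden: Jarrow is ranked higher on 2+2 = 4 ballots, Arden on 3. Jarrow wins 4–3.
Jarrow vs Holwick: 4 to 3, Jarrow.
Arden vs Holwick: Arden is ranked higher on 2 ballots, Holwick on 5. Holwick wins 5–2.
Each city drops at least one matchup (Ivery loses to Jarrow; Penrith loses to Ivery; Jarrow loses to Penrith; Arden loses to Ivery; Holwick loses to Ivery); the cycle Ivery → Penrith → Jarrow → Ivery rules out a Condorcet winner.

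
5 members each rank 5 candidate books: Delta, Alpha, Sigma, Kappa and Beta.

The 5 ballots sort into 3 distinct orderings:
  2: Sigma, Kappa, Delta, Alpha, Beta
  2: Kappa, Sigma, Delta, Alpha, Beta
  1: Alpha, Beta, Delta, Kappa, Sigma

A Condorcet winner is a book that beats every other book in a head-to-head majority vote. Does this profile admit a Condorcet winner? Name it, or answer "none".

Pairwise majorities:
Delta vs Alpha: Delta wins 4–1.
Delta vs Sigma: Sigma wins 4–1.
Delta vs Kappa: Kappa wins 4–1.
Delta vs Beta: Delta wins 4–1.
Alpha–Sigma: Sigma 4–1.
Alpha–Kappa: Kappa 4–1.
Alpha vs Beta: Alpha, 5–0.
Sigma vs Kappa: Kappa wins 3–2.
Sigma vs Beta: Sigma wins 4–1.
Kappa vs Beta: Kappa wins 4–1.
Kappa beats each of Delta, Alpha, Sigma, Beta — Kappa is the Condorcet winner.

Kappa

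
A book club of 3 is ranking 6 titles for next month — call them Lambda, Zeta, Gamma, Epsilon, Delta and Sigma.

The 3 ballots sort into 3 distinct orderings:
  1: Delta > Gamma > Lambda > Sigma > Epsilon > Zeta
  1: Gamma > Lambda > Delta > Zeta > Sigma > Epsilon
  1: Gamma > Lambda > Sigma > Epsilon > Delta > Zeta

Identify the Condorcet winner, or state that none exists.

Gamma

Pairwise majorities:
Lambda vs Zeta: Lambda preferred on 1+1+1 = 3 ballots; Lambda wins 3–0.
Lambda vs Gamma: Lambda is ranked higher on 0 ballots, Gamma on 3. Gamma wins 3–0.
Lambda vs Epsilon: 1+1+1 = 3 for Lambda, 0 for Epsilon — Lambda by 3–0.
Lambda vs Delta: Lambda, 2–1.
Lambda–Sigma: Lambda 3–0.
Zeta–Gamma: Gamma 3–0.
Zeta vs Epsilon: Epsilon, 2–1.
Zeta vs Delta: Delta wins 3–0.
Zeta–Sigma: Sigma 2–1.
Gamma vs Epsilon: Gamma wins 3–0.
Gamma vs Delta: Gamma is ranked higher on 1+1 = 2 ballots, Delta on 1. Gamma wins 2–1.
Gamma vs Sigma: Gamma preferred on 1+1+1 = 3 ballots; Gamma wins 3–0.
Epsilon vs Delta: Delta wins 2–1.
Epsilon–Sigma: Sigma 3–0.
Delta–Sigma: Delta 2–1.
Only Gamma has no losses; Gamma is the Condorcet winner.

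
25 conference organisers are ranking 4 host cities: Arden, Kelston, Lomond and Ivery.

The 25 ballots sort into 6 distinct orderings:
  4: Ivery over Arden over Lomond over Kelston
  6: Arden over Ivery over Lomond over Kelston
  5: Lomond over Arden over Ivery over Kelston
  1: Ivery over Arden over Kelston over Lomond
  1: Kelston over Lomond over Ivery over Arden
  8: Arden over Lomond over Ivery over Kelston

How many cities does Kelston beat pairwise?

0

Kelston against each rival (25 organisers):
Kelston vs Arden: Arden, 24–1.
Kelston vs Lomond: 1+1 = 2 for Kelston, 23 for Lomond — Lomond by 23–2.
Kelston vs Ivery: Ivery, 24–1.
Kelston beats no one; loses to Arden, Lomond, Ivery — 0 pairwise wins.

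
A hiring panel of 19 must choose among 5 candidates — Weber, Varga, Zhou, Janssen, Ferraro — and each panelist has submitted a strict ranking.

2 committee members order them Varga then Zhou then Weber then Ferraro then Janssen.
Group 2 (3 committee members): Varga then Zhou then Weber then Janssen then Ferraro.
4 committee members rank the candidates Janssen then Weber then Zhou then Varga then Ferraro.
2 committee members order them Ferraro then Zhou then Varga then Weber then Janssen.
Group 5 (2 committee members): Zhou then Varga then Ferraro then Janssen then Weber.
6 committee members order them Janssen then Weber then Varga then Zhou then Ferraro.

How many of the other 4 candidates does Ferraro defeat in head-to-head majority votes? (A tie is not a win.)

Ferraro against each rival (19 committee members):
Ferraro vs Weber: Ferraro is ranked higher on 2+2 = 4 ballots, Weber on 15. Weber wins 15–4.
Ferraro vs Varga: 2 to 17, Varga.
Ferraro–Zhou: Zhou 17–2.
Ferraro vs Janssen: 2+2+2 = 6 for Ferraro, 13 for Janssen — Janssen by 13–6.
Ferraro beats no one; loses to Weber, Varga, Zhou, Janssen — 0 pairwise wins.

0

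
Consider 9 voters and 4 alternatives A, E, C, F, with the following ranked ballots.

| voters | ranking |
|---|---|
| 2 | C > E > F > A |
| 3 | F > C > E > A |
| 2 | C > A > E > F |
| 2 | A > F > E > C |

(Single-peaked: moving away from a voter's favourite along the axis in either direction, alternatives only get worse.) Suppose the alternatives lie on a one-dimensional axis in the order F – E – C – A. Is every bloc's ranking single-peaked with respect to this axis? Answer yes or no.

no

Axis positions: F=1, E=2, C=3, A=4.
Bloc 1 (peak C at position 3): ranking walks positions 3-2-1-4, expanding outward from the peak — single-peaked.
Bloc 2: ranking walks positions 1-3-2-4; C is ranked above E even though E lies between C and the peak F on the axis — preferences dip and rise again. Not single-peaked.
Bloc 3 (peak C at position 3): ranking walks positions 3-4-2-1, expanding outward from the peak — single-peaked.
Bloc 4: ranking walks positions 4-1-2-3; F is ranked above C even though C lies between F and the peak A on the axis — preferences dip and rise again. Not single-peaked.
Bloc 2 violates single-peakedness, so the profile is not single-peaked on this axis.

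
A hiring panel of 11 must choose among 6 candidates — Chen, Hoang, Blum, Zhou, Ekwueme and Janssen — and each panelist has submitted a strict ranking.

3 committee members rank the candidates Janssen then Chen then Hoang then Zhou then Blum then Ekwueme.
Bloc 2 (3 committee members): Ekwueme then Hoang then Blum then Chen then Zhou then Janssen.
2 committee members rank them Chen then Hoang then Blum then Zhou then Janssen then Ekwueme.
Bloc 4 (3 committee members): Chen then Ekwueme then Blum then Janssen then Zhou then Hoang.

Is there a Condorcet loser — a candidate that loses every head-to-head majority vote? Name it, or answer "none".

Zhou

Head-to-head results (11 committee members):
Chen vs Hoang: 8 to 3, Chen.
Chen vs Blum: 8 to 3, Chen.
Chen vs Zhou: 11 to 0, Chen.
Chen vs Ekwueme: Chen, 8–3.
Chen vs Janssen: Chen preferred on 3+2+3 = 8 ballots; Chen wins 8–3.
Hoang vs Blum: Hoang preferred on 3+3+2 = 8 ballots; Hoang wins 8–3.
Hoang–Zhou: Hoang 8–3.
Hoang vs Ekwueme: 3+2 = 5 for Hoang, 6 for Ekwueme — Ekwueme by 6–5.
Hoang vs Janssen: Janssen, 6–5.
Blum–Zhou: Blum 8–3.
Blum vs Ekwueme: Ekwueme, 6–5.
Blum–Janssen: Blum 8–3.
Zhou vs Ekwueme: Ekwueme, 6–5.
Zhou vs Janssen: Zhou is ranked higher on 3+2 = 5 ballots, Janssen on 6. Janssen wins 6–5.
Ekwueme vs Janssen: 3+3 = 6 for Ekwueme, 5 for Janssen — Ekwueme by 6–5.
Zhou is beaten in every head-to-head and is the Condorcet loser.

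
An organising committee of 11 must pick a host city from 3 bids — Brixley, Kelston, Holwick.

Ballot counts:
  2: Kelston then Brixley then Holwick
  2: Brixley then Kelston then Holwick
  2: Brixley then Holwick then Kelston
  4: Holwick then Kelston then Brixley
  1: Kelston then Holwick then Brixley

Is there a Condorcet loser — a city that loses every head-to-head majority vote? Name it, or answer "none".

none

Pairwise majorities:
Brixley–Kelston: Kelston 7–4.
Brixley vs Holwick: 6 to 5, Brixley.
Kelston vs Holwick: Holwick wins 6–5.
Each city has at least one pairwise win (Brixley beats Holwick; Kelston beats Brixley; Holwick beats Kelston) — no Condorcet loser.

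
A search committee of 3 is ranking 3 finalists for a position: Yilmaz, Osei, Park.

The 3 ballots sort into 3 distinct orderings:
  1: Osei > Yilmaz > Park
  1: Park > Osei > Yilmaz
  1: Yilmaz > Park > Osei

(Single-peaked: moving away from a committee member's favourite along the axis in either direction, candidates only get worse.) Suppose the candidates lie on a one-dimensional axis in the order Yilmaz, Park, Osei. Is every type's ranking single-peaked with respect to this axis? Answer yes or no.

Axis positions: Yilmaz=1, Park=2, Osei=3.
Type 1: ranking walks positions 3-1-2; Yilmaz is ranked above Park even though Park lies between Yilmaz and the peak Osei on the axis — preferences dip and rise again. Not single-peaked.
Type 2 (peak Park at position 2): ranking walks positions 2-3-1, expanding outward from the peak — single-peaked.
Type 3 (peak Yilmaz at position 1): ranking walks positions 1-2-3, expanding outward from the peak — single-peaked.
Type 1 violates single-peakedness, so the profile is not single-peaked on this axis.

no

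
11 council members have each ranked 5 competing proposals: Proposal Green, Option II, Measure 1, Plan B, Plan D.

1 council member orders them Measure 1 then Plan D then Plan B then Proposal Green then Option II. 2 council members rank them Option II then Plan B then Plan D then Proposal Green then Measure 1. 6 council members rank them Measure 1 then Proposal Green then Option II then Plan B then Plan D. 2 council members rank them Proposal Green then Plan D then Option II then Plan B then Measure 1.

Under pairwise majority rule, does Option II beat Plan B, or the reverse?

Option II

Ballots ranking Option II above Plan B: 2 + 6 + 2 = 10.
Ballots ranking Plan B above Option II: 11 − 10 = 1.
Option II wins the head-to-head 10–1.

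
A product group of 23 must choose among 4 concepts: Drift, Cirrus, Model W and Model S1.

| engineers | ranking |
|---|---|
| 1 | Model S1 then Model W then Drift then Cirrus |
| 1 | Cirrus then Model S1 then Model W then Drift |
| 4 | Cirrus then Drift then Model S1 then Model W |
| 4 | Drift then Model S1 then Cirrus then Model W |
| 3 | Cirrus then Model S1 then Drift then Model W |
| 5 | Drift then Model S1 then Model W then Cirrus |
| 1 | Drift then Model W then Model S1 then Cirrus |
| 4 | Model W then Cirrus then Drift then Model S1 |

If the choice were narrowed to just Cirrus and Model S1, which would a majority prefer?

Ballots ranking Cirrus above Model S1: 1 + 4 + 3 + 4 = 12.
Ballots ranking Model S1 above Cirrus: 23 − 12 = 11.
Cirrus wins the head-to-head 12–11.

Cirrus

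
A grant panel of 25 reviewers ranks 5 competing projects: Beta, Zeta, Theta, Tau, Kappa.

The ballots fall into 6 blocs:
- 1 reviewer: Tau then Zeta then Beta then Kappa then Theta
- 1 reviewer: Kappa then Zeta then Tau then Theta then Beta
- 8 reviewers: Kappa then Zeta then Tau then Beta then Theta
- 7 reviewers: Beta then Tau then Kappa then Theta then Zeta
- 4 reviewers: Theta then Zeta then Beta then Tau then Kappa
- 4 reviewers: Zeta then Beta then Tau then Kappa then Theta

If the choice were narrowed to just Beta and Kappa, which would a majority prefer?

Beta

Ballots ranking Beta above Kappa: 1 + 7 + 4 + 4 = 16.
Ballots ranking Kappa above Beta: 25 − 16 = 9.
Beta wins the head-to-head 16–9.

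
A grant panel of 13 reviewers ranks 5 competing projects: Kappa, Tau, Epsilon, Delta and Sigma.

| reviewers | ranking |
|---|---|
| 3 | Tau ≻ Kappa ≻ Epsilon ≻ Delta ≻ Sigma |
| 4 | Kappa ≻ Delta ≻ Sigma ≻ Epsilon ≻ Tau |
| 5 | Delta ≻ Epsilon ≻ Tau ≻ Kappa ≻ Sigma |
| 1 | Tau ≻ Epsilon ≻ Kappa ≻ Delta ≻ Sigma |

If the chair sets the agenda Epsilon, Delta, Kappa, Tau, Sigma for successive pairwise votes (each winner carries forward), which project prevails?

Tau

Round 1: Epsilon vs Delta — 4–9, Delta advances.
Round 2: Delta vs Kappa — 5–8, Kappa advances.
Round 3: Kappa vs Tau — 4–9, Tau advances.
Round 4: Tau vs Sigma — 9–4, Tau advances.
Tau survives the agenda.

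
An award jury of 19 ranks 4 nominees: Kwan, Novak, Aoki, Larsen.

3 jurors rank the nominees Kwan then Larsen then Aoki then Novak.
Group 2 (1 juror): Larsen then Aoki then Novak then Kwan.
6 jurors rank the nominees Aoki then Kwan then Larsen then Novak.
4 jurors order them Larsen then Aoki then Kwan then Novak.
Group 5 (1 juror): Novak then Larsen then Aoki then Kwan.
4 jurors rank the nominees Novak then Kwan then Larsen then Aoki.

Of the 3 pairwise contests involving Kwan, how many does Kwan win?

2

Kwan against each rival (19 jurors):
Kwan–Novak: Kwan 13–6.
Kwan vs Aoki: Kwan is ranked higher on 3+4 = 7 ballots, Aoki on 12. Aoki wins 12–7.
Kwan vs Larsen: 13 to 6, Kwan.
Kwan beats Novak, Larsen; loses to Aoki — 2 pairwise wins.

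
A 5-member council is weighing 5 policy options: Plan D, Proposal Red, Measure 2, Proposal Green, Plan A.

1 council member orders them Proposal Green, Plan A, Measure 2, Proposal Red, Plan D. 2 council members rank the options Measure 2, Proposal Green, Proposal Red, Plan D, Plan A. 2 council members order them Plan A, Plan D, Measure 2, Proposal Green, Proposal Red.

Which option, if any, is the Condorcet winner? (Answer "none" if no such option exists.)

Check each pair by majority over 5 ballots:
Plan D vs Proposal Red: Plan D is ranked higher on 2 ballots, Proposal Red on 3. Proposal Red wins 3–2.
Plan D vs Measure 2: 2 for Plan D, 3 for Measure 2 — Measure 2 by 3–2.
Plan D vs Proposal Green: 2 for Plan D, 3 for Proposal Green — Proposal Green by 3–2.
Plan D vs Plan A: 2 to 3, Plan A.
Proposal Red vs Measure 2: 0 to 5, Measure 2.
Proposal Red vs Proposal Green: 0 for Proposal Red, 5 for Proposal Green — Proposal Green by 5–0.
Proposal Red vs Plan A: 2 for Proposal Red, 3 for Plan A — Plan A by 3–2.
Measure 2 vs Proposal Green: Measure 2 is ranked higher on 2+2 = 4 ballots, Proposal Green on 1. Measure 2 wins 4–1.
Measure 2 vs Plan A: 2 to 3, Plan A.
Proposal Green vs Plan A: Proposal Green is ranked higher on 1+2 = 3 ballots, Plan A on 2. Proposal Green wins 3–2.
Each option drops at least one matchup (Plan D loses to Proposal Red; Proposal Red loses to Measure 2; Measure 2 loses to Plan A; Proposal Green loses to Measure 2; Plan A loses to Proposal Green); the cycle Measure 2 beats Proposal Green beats Plan A beats Measure 2 rules out a Condorcet winner.

none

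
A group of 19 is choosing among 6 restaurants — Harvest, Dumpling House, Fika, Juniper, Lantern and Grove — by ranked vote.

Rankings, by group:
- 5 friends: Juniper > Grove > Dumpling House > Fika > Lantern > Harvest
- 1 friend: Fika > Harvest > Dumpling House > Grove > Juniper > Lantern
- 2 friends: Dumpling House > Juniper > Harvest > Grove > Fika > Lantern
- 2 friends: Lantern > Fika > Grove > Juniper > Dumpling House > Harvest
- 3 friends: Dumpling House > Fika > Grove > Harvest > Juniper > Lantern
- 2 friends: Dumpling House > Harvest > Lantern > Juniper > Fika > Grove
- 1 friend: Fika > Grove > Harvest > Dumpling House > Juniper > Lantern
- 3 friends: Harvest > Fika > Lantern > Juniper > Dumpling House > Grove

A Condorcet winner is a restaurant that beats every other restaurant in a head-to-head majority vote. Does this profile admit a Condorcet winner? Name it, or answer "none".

none

Head-to-head results (19 friends):
Harvest vs Dumpling House: 5 to 14, Dumpling House.
Harvest vs Fika: Harvest preferred on 2+2+3 = 7 ballots; Fika wins 12–7.
Harvest vs Juniper: 1+3+2+1+3 = 10 for Harvest, 9 for Juniper — Harvest by 10–9.
Harvest vs Lantern: Harvest preferred on 1+2+3+2+1+3 = 12 ballots; Harvest wins 12–7.
Harvest vs Grove: Harvest preferred on 1+2+2+3 = 8 ballots; Grove wins 11–8.
Dumpling House vs Fika: 5+2+3+2 = 12 for Dumpling House, 7 for Fika — Dumpling House by 12–7.
Dumpling House vs Juniper: Dumpling House preferred on 1+2+3+2+1 = 9 ballots; Juniper wins 10–9.
Dumpling House vs Lantern: Dumpling House preferred on 5+1+2+3+2+1 = 14 ballots; Dumpling House wins 14–5.
Dumpling House vs Grove: Dumpling House preferred on 1+2+3+2+3 = 11 ballots; Dumpling House wins 11–8.
Fika vs Juniper: 1+2+3+1+3 = 10 for Fika, 9 for Juniper — Fika by 10–9.
Fika vs Lantern: Fika is ranked higher on 5+1+2+3+1+3 = 15 ballots, Lantern on 4. Fika wins 15–4.
Fika vs Grove: Fika preferred on 1+2+3+2+1+3 = 12 ballots; Fika wins 12–7.
Juniper vs Lantern: 12 to 7, Juniper.
Juniper vs Grove: 12 to 7, Juniper.
Lantern vs Grove: 7 to 12, Grove.
Each restaurant drops at least one matchup (Harvest loses to Dumpling House; Dumpling House loses to Juniper; Fika loses to Dumpling House; Juniper loses to Harvest; Lantern loses to Harvest; Grove loses to Dumpling House); the cycle Harvest → Juniper → Dumpling House → Harvest rules out a Condorcet winner.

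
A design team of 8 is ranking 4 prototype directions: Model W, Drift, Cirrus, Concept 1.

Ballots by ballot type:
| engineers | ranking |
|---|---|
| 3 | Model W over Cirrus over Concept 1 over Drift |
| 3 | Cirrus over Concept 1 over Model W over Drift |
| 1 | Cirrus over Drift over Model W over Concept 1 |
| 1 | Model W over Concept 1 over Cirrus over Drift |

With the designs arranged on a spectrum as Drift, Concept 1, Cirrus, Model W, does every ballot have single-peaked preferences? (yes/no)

no

Axis positions: Drift=1, Concept 1=2, Cirrus=3, Model W=4.
Ballot type 1 (peak Model W at position 4): ranking walks positions 4-3-2-1, expanding outward from the peak — single-peaked.
Ballot type 2 (peak Cirrus at position 3): ranking walks positions 3-2-4-1, expanding outward from the peak — single-peaked.
Ballot type 3: ranking walks positions 3-1-4-2; Drift is ranked above Concept 1 even though Concept 1 lies between Drift and the peak Cirrus on the axis — preferences dip and rise again. Not single-peaked.
Ballot type 4: ranking walks positions 4-2-3-1; Concept 1 is ranked above Cirrus even though Cirrus lies between Concept 1 and the peak Model W on the axis — preferences dip and rise again. Not single-peaked.
Ballot type 3 violates single-peakedness, so the profile is not single-peaked on this axis.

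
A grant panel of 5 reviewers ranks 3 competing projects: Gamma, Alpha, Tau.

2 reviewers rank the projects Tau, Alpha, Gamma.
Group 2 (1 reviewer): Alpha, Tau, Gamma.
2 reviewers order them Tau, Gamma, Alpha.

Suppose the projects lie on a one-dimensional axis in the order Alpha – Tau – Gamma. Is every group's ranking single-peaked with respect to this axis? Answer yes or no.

Axis positions: Alpha=1, Tau=2, Gamma=3.
Group 1 (peak Tau at position 2): ranking walks positions 2-1-3, expanding outward from the peak — single-peaked.
Group 2 (peak Alpha at position 1): ranking walks positions 1-2-3, expanding outward from the peak — single-peaked.
Group 3 (peak Tau at position 2): ranking walks positions 2-3-1, expanding outward from the peak — single-peaked.
Every ranking is single-peaked on this axis.

yes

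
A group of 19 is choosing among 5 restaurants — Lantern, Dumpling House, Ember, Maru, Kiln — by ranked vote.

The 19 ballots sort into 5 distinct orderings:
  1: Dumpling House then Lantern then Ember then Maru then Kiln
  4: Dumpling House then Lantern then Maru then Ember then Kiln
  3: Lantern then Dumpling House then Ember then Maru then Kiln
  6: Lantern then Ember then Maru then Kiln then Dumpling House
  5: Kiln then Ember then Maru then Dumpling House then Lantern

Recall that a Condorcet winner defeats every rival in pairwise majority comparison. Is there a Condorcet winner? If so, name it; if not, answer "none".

none

Check each pair by majority over 19 ballots:
Lantern vs Dumpling House: Lantern preferred on 3+6 = 9 ballots; Dumpling House wins 10–9.
Lantern vs Ember: Lantern preferred on 1+4+3+6 = 14 ballots; Lantern wins 14–5.
Lantern vs Maru: Lantern preferred on 1+4+3+6 = 14 ballots; Lantern wins 14–5.
Lantern vs Kiln: Lantern is ranked higher on 1+4+3+6 = 14 ballots, Kiln on 5. Lantern wins 14–5.
Dumpling House vs Ember: 1+4+3 = 8 for Dumpling House, 11 for Ember — Ember by 11–8.
Dumpling House vs Maru: Dumpling House preferred on 1+4+3 = 8 ballots; Maru wins 11–8.
Dumpling House vs Kiln: 8 to 11, Kiln.
Ember vs Maru: 15 to 4, Ember.
Ember vs Kiln: Ember is ranked higher on 1+4+3+6 = 14 ballots, Kiln on 5. Ember wins 14–5.
Maru vs Kiln: Maru is ranked higher on 1+4+3+6 = 14 ballots, Kiln on 5. Maru wins 14–5.
Each restaurant drops at least one matchup (Lantern loses to Dumpling House; Dumpling House loses to Ember; Ember loses to Lantern; Maru loses to Lantern; Kiln loses to Lantern); the cycle Lantern → Ember → Dumpling House → Lantern rules out a Condorcet winner.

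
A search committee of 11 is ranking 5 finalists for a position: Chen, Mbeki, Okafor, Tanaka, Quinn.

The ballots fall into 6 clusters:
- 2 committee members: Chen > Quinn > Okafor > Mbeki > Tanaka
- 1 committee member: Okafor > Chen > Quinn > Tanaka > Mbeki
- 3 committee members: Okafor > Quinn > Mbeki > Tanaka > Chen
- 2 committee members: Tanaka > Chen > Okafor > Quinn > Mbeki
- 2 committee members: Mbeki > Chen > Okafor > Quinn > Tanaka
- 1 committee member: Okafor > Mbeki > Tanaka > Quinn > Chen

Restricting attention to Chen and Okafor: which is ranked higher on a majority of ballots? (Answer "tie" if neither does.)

Chen

Ballots ranking Chen above Okafor: 2 + 2 + 2 = 6.
Ballots ranking Okafor above Chen: 11 − 6 = 5.
Chen wins the head-to-head 6–5.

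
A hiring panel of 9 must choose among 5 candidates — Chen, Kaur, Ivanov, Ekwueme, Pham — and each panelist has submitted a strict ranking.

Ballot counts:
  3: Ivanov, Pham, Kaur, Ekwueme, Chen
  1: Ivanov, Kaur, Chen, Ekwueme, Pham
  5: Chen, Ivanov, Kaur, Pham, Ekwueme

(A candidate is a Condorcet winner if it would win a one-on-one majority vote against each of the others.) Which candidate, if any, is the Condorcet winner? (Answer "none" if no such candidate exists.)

Chen

Pairwise majorities:
Chen vs Kaur: 5 for Chen, 4 for Kaur — Chen by 5–4.
Chen–Ivanov: Chen 5–4.
Chen vs Ekwueme: Chen wins 6–3.
Chen vs Pham: 6 to 3, Chen.
Kaur vs Ivanov: Ivanov, 9–0.
Kaur vs Ekwueme: 9 to 0, Kaur.
Kaur–Pham: Kaur 6–3.
Ivanov vs Ekwueme: Ivanov wins 9–0.
Ivanov–Pham: Ivanov 9–0.
Ekwueme–Pham: Pham 8–1.
Chen beats each of Kaur, Ivanov, Ekwueme, Pham — Chen is the Condorcet winner.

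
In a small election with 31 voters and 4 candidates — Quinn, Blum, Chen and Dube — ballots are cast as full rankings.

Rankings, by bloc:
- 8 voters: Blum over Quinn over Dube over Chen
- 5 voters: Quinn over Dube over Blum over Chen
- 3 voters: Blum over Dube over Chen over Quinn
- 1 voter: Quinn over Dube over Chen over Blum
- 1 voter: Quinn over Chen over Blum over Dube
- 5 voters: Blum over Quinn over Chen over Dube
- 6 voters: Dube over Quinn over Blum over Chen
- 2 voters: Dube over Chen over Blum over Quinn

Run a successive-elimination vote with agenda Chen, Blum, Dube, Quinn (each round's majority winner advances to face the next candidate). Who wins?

Blum

Round 1: Chen vs Blum — 4–27, Blum advances.
Round 2: Blum vs Dube — 17–14, Blum advances.
Round 3: Blum vs Quinn — 18–13, Blum advances.
The agenda winner is Blum.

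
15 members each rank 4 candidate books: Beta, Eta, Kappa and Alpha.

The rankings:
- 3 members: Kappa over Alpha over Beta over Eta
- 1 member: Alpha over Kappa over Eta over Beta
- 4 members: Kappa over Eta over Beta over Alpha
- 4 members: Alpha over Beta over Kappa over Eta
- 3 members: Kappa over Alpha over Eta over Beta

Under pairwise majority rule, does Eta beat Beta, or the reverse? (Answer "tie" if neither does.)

Ballots ranking Eta above Beta: 1 + 4 + 3 = 8.
Ballots ranking Beta above Eta: 15 − 8 = 7.
Eta wins the head-to-head 8–7.

Eta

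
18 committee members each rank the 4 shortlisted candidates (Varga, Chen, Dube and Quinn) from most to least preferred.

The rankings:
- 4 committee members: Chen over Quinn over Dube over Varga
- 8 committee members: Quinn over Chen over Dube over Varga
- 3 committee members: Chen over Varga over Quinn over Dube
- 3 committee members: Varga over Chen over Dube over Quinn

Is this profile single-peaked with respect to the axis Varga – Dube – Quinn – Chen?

Axis positions: Varga=1, Dube=2, Quinn=3, Chen=4.
Bloc 1 (peak Chen at position 4): ranking walks positions 4-3-2-1, expanding outward from the peak — single-peaked.
Bloc 2 (peak Quinn at position 3): ranking walks positions 3-4-2-1, expanding outward from the peak — single-peaked.
Bloc 3: ranking walks positions 4-1-3-2; Varga is ranked above Quinn even though Quinn lies between Varga and the peak Chen on the axis — preferences dip and rise again. Not single-peaked.
Bloc 4: ranking walks positions 1-4-2-3; Chen is ranked above Dube even though Dube lies between Chen and the peak Varga on the axis — preferences dip and rise again. Not single-peaked.
Bloc 3 violates single-peakedness, so the profile is not single-peaked on this axis.

no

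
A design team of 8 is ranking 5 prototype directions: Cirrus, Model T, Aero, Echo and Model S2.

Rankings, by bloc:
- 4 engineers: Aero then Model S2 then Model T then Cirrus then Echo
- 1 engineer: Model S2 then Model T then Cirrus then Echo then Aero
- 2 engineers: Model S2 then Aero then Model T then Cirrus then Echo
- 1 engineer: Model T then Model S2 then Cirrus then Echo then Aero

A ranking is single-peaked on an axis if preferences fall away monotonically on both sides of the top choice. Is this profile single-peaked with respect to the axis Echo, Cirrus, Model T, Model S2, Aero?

Axis positions: Echo=1, Cirrus=2, Model T=3, Model S2=4, Aero=5.
Bloc 1 (peak Aero at position 5): ranking walks positions 5-4-3-2-1, expanding outward from the peak — single-peaked.
Bloc 2 (peak Model S2 at position 4): ranking walks positions 4-3-2-1-5, expanding outward from the peak — single-peaked.
Bloc 3 (peak Model S2 at position 4): ranking walks positions 4-5-3-2-1, expanding outward from the peak — single-peaked.
Bloc 4 (peak Model T at position 3): ranking walks positions 3-4-2-1-5, expanding outward from the peak — single-peaked.
Every ranking is single-peaked on this axis.

yes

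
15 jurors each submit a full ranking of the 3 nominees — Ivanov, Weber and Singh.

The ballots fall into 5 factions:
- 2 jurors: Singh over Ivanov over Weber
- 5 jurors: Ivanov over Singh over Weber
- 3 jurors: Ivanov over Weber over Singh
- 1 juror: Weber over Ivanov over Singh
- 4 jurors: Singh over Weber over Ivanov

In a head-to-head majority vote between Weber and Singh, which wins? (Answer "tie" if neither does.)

Singh

Ballots ranking Weber above Singh: 3 + 1 = 4.
Ballots ranking Singh above Weber: 15 − 4 = 11.
Singh wins the head-to-head 11–4.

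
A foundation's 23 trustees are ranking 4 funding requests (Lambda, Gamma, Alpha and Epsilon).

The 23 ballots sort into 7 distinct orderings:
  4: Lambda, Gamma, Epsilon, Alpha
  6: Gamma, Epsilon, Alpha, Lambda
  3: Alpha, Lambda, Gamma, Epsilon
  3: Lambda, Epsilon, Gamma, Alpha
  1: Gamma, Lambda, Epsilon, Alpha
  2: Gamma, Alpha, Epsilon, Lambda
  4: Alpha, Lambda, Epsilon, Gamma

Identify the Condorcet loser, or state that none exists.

Head-to-head results (23 reviewers):
Lambda vs Gamma: Lambda preferred on 4+3+3+4 = 14 ballots; Lambda wins 14–9.
Lambda vs Alpha: Lambda is ranked higher on 4+3+1 = 8 ballots, Alpha on 15. Alpha wins 15–8.
Lambda vs Epsilon: 15 to 8, Lambda.
Gamma–Alpha: Gamma 16–7.
Gamma vs Epsilon: 4+6+3+1+2 = 16 for Gamma, 7 for Epsilon — Gamma by 16–7.
Alpha–Epsilon: Epsilon 14–9.
No project is winless: Lambda beats Gamma; Gamma beats Alpha; Alpha beats Lambda; Epsilon beats Alpha. There is no Condorcet loser.

none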